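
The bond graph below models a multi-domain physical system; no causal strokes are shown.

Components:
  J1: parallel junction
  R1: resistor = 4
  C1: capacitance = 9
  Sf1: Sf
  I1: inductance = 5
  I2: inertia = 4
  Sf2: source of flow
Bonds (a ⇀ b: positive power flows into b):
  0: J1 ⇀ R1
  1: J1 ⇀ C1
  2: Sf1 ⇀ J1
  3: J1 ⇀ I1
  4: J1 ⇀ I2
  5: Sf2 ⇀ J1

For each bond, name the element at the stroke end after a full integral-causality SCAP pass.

#0 →R1
#1 →J1
#2 →Sf1
#3 →I1
#4 →I2
#5 →Sf2

#2 |Sf1  (source Sf1 imposes f)
#5 |Sf2  (Sf2: flow source, stroke at near end)
#1 |J1  (prefer integral on C1)
#0 |R1  (common-e at J1 fixed by 1)
#3 |I1  (0-jn J1 has e-setter on 1)
#4 |I2  (0-jn J1 has e-setter on 1)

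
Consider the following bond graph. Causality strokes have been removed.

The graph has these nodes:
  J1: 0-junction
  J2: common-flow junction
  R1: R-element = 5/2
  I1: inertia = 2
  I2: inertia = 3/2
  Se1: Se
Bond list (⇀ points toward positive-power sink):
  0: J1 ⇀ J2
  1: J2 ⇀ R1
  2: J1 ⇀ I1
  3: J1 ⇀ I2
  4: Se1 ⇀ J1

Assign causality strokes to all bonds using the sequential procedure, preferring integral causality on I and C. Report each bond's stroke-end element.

#4 |J1  (source Se1 imposes e)
#0 |J2  (0-jn J1 has e-setter on 4)
#2 |I1  (J1 effort already set via bond 4)
#3 |I2  (J1: bond 4 brought effort, rest push out)
#1 |R1  (only one flow-in slot at J2)

#0 →J2
#1 →R1
#2 →I1
#3 →I2
#4 →J1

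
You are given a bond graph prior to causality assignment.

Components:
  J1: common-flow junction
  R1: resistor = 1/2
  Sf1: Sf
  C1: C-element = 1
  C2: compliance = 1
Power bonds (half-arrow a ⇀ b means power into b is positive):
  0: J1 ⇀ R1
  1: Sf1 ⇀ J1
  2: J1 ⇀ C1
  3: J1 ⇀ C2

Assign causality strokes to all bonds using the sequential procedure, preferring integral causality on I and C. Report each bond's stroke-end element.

β0 stroke at J1
β1 stroke at Sf1
β2 stroke at J1
β3 stroke at J1

#1 |Sf1  (Sf1 (Sf) sets flow on bond)
#0 |J1  (1-jn J1 has f-setter on 1)
#2 |J1  (J1 flow already set via bond 1)
#3 |J1  (common-f at J1 fixed by 1)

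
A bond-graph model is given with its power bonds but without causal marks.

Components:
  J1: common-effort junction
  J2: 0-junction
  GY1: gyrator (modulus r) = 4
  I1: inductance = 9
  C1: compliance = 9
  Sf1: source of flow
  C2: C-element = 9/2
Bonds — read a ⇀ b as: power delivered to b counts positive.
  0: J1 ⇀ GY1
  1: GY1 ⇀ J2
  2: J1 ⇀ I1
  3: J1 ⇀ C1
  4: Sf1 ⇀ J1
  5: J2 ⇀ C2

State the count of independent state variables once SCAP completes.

#4 stroke at Sf1  (source Sf1 imposes f)
#2 stroke at I1  (prefer integral on I1)
#3 stroke at J1  (C1 integral (e out))
#0 stroke at GY1  (J1 effort already set via bond 3)
#1 stroke at GY1  (GY1 both-in/both-out from 0)
#5 stroke at J2  (J2: last free bond brings effort in)

3  (C1, C2, I1 all integral)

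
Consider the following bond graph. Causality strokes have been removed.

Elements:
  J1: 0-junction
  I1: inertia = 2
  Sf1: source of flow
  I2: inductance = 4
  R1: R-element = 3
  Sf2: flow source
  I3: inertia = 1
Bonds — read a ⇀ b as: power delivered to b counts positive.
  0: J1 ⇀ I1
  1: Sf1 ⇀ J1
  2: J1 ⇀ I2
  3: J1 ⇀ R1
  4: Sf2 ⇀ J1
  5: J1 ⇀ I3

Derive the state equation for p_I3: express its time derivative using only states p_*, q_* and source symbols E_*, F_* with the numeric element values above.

dp_I3/dt = 3*F_Sf1 + 3*F_Sf2 - 3*p_I1/2 - 3*p_I2/4 - 3*p_I3

β1 stroke→Sf1  (Sf1: flow source, stroke at near end)
β4 stroke→Sf2  (source Sf2 imposes f)
β0 stroke→I1  (I1: I, integral causality)
β2 stroke→I2  (prefer integral on I2)
β5 stroke→I3  (prefer integral on I3)
β3 stroke→J1  (closing 0-jn rule on J1)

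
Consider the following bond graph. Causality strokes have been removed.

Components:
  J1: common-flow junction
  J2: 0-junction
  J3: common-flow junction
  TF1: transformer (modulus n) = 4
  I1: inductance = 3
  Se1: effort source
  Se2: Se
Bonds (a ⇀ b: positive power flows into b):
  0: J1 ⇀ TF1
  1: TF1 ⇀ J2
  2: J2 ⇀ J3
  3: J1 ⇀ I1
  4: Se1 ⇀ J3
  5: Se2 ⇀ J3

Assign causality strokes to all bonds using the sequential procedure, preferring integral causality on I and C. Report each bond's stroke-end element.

β0 |J1
β1 |TF1
β2 |J2
β3 |I1
β4 |J3
β5 |J3

b4 |J3  (source Se1 imposes e)
b5 |J3  (Se2 (Se) sets effort on bond)
b2 |J2  (J3: last free bond brings flow in)
b1 |TF1  (J2: bond 2 brought effort, rest push out)
b0 |J1  (through TF1, causality passes straight; one stroke at TF1)
b3 |I1  (only one flow-in slot at J1)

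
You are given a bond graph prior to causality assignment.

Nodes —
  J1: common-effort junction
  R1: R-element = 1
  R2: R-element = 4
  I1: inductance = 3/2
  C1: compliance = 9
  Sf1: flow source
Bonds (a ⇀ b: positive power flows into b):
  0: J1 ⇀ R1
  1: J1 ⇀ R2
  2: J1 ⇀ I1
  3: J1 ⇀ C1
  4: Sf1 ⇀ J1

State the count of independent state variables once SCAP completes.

2  (C1, I1 all integral)

β4 →Sf1  (source Sf1 imposes f)
β2 →I1  (prefer integral on I1)
β3 →J1  (C1 outputs effort q/C1)
β0 →R1  (common-e at J1 fixed by 3)
β1 →R2  (common-e at J1 fixed by 3)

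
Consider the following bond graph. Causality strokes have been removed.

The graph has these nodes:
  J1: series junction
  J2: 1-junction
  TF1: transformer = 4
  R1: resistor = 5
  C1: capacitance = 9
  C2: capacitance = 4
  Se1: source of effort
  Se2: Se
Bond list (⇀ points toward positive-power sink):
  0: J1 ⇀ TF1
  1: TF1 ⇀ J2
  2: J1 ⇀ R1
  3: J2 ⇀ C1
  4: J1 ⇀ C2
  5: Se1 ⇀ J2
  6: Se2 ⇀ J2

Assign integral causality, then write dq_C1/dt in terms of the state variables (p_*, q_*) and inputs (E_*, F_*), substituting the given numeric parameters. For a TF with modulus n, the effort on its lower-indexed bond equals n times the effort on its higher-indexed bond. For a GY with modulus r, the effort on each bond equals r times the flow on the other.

dq_C1/dt = 16*E_Se1/5 + 16*E_Se2/5 - 16*q_C1/45 - q_C2/5

b5 |J2  (Se1 (Se) sets effort on bond)
b6 |J2  (Se2: effort source, stroke at far end)
b3 |J2  (prefer integral on C1)
b1 |TF1  (J2: last free bond brings flow in)
b0 |J1  (TF1: transformer flips bond 1)
b4 |J1  (prefer integral on C2)
b2 |R1  (J1 needs exactly one f-in)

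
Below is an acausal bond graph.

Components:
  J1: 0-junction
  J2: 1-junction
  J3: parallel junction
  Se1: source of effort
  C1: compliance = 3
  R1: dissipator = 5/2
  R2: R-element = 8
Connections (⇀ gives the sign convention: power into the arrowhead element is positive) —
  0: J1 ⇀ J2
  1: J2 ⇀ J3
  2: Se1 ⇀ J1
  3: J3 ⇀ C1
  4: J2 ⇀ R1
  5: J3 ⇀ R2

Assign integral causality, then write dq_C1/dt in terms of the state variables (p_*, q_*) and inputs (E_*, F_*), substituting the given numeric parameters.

#2 stroke→J1  (Se1 fixes effort; stroke away)
#0 stroke→J2  (J1: bond 2 brought effort, rest push out)
#3 stroke→J3  (prefer integral on C1)
#1 stroke→J2  (J3: bond 3 brought effort, rest push out)
#5 stroke→R2  (J3: bond 3 brought effort, rest push out)
#4 stroke→R1  (closing 1-jn rule on J2)

dq_C1/dt = 2*E_Se1/5 - 7*q_C1/40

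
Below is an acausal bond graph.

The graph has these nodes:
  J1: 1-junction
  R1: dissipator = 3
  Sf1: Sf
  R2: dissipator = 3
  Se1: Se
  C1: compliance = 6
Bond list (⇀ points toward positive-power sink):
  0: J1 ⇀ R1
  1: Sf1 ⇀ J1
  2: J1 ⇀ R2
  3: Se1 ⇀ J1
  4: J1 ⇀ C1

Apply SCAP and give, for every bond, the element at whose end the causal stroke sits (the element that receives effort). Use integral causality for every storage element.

β0 |J1
β1 |Sf1
β2 |J1
β3 |J1
β4 |J1

#1 stroke at Sf1  (Sf1 fixes flow; stroke at Sf1)
#3 stroke at J1  (Se1 fixes effort; stroke away)
#0 stroke at J1  (common-f at J1 fixed by 1)
#2 stroke at J1  (common-f at J1 fixed by 1)
#4 stroke at J1  (1-jn J1 has f-setter on 1)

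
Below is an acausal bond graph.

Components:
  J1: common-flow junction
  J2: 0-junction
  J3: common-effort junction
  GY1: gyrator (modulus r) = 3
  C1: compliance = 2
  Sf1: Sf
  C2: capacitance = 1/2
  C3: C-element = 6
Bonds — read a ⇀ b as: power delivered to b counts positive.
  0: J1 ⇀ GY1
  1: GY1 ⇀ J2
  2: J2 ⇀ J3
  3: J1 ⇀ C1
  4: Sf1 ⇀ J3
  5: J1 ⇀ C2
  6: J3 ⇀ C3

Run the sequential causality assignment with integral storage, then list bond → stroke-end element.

b0 stroke→GY1
b1 stroke→GY1
b2 stroke→J2
b3 stroke→J1
b4 stroke→Sf1
b5 stroke→J1
b6 stroke→J3

bond 4 stroke→Sf1  (source Sf1 imposes f)
bond 3 stroke→J1  (C1 integral (e out))
bond 5 stroke→J1  (prefer integral on C2)
bond 0 stroke→GY1  (only one flow-in slot at J1)
bond 1 stroke→GY1  (through GY1, causality inverts; strokes same side of GY1)
bond 2 stroke→J2  (J2 needs exactly one e-in)
bond 6 stroke→J3  (J3 needs exactly one e-in)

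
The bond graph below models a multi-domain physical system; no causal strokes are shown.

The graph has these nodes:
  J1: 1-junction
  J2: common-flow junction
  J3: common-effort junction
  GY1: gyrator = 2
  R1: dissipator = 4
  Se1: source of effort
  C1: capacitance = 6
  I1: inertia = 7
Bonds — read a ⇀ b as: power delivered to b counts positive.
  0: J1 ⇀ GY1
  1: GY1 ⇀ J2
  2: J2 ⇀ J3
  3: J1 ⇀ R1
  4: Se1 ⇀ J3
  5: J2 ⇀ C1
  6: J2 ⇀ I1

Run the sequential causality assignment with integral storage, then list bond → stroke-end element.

b4 stroke at J3  (Se1: effort source, stroke at far end)
b2 stroke at J2  (0-jn J3 has e-setter on 4)
b5 stroke at J2  (C1 integral (e out))
b6 stroke at I1  (I1 integral (f out))
b1 stroke at J2  (J2 flow already set via bond 6)
b0 stroke at J1  (GY GY1: same side as bond 1)
b3 stroke at R1  (J1: last free bond brings flow in)

b0 stroke→J1
b1 stroke→J2
b2 stroke→J2
b3 stroke→R1
b4 stroke→J3
b5 stroke→J2
b6 stroke→I1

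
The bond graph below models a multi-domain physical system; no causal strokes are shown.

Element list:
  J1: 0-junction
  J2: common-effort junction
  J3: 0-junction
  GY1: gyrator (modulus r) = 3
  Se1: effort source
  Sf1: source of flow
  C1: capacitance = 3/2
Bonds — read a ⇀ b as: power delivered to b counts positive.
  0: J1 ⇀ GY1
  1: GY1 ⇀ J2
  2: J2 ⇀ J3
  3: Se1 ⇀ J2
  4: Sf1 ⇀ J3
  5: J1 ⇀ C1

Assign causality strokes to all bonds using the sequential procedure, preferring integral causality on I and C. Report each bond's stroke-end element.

β3 stroke→J2  (Se1 (Se) sets effort on bond)
β4 stroke→Sf1  (Sf1: flow source, stroke at near end)
β1 stroke→GY1  (0-jn J2 has e-setter on 3)
β2 stroke→J3  (J2 effort already set via bond 3)
β0 stroke→GY1  (GY1: gyrator matches bond 1)
β5 stroke→J1  (closing 0-jn rule on J1)

bond 0 stroke→GY1
bond 1 stroke→GY1
bond 2 stroke→J3
bond 3 stroke→J2
bond 4 stroke→Sf1
bond 5 stroke→J1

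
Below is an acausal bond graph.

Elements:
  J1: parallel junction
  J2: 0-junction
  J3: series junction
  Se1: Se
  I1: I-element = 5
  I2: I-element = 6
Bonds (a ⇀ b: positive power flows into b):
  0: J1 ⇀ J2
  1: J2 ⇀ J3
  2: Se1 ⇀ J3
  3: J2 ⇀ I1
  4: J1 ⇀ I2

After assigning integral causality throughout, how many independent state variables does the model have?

2  (I1, I2 all integral)

#2 stroke→J3  (source Se1 imposes e)
#1 stroke→J2  (closing 1-jn rule on J3)
#0 stroke→J1  (0-jn J2 has e-setter on 1)
#3 stroke→I1  (J2 effort already set via bond 1)
#4 stroke→I2  (J1: bond 0 brought effort, rest push out)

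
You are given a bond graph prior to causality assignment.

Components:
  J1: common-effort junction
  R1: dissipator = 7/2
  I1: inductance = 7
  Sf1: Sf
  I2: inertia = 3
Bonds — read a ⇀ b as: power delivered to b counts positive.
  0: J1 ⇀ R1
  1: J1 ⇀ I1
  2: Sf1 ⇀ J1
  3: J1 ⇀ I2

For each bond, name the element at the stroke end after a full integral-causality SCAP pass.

#2 stroke→Sf1  (Sf1: flow source, stroke at near end)
#1 stroke→I1  (prefer integral on I1)
#3 stroke→I2  (prefer integral on I2)
#0 stroke→J1  (closing 0-jn rule on J1)

bond 0 |J1
bond 1 |I1
bond 2 |Sf1
bond 3 |I2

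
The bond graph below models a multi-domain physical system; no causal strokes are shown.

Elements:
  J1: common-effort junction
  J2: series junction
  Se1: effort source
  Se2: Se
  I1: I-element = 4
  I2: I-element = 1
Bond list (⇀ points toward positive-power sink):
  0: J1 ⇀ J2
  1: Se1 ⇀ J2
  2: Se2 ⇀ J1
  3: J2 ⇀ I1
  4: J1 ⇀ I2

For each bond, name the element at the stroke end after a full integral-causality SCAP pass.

bond 1 stroke at J2  (Se1 fixes effort; stroke away)
bond 2 stroke at J1  (source Se2 imposes e)
bond 0 stroke at J2  (J1: bond 2 brought effort, rest push out)
bond 4 stroke at I2  (0-jn J1 has e-setter on 2)
bond 3 stroke at I1  (J2: last free bond brings flow in)

bond 0 |J2
bond 1 |J2
bond 2 |J1
bond 3 |I1
bond 4 |I2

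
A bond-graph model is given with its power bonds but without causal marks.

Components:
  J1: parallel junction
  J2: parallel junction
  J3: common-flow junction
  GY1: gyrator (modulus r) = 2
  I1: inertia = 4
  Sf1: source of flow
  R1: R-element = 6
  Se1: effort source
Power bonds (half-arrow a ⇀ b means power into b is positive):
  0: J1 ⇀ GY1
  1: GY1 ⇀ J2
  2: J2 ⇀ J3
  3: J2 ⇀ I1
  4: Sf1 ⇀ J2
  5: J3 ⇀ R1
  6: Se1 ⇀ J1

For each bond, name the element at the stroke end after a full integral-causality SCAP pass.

bond 4 →Sf1  (source Sf1 imposes f)
bond 6 →J1  (Se1 (Se) sets effort on bond)
bond 0 →GY1  (J1 effort already set via bond 6)
bond 1 →GY1  (GY1 both-in/both-out from 0)
bond 3 →I1  (I1 outputs flow p/I1)
bond 2 →J2  (J2: last free bond brings effort in)
bond 5 →J3  (J3: bond 2 brought flow, rest push out)

β0 |GY1
β1 |GY1
β2 |J2
β3 |I1
β4 |Sf1
β5 |J3
β6 |J1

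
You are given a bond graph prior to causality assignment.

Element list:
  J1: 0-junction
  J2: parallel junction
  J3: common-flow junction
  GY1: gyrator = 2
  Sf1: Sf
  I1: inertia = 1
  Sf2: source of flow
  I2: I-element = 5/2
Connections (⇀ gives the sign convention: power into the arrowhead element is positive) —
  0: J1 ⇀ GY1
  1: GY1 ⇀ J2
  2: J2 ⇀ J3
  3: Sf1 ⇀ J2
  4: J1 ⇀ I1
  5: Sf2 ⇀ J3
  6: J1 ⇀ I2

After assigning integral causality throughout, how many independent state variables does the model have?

b3 →Sf1  (Sf1: flow source, stroke at near end)
b5 →Sf2  (Sf2: flow source, stroke at near end)
b2 →J3  (1-jn J3 has f-setter on 5)
b1 →J2  (closing 0-jn rule on J2)
b0 →J1  (GY1 both-in/both-out from 1)
b4 →I1  (common-e at J1 fixed by 0)
b6 →I2  (J1 effort already set via bond 0)

2  (I1, I2 all integral)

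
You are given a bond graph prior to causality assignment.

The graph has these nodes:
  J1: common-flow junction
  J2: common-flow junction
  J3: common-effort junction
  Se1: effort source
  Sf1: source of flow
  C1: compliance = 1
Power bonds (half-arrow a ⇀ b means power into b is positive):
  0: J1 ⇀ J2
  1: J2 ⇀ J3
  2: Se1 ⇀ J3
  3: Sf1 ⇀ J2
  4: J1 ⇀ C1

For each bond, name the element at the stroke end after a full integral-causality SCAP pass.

β2 |J3  (Se1 fixes effort; stroke away)
β3 |Sf1  (Sf1 (Sf) sets flow on bond)
β0 |J2  (J2 flow already set via bond 3)
β1 |J2  (J2 flow already set via bond 3)
β4 |J1  (J1: bond 0 brought flow, rest push out)

β0 stroke→J2
β1 stroke→J2
β2 stroke→J3
β3 stroke→Sf1
β4 stroke→J1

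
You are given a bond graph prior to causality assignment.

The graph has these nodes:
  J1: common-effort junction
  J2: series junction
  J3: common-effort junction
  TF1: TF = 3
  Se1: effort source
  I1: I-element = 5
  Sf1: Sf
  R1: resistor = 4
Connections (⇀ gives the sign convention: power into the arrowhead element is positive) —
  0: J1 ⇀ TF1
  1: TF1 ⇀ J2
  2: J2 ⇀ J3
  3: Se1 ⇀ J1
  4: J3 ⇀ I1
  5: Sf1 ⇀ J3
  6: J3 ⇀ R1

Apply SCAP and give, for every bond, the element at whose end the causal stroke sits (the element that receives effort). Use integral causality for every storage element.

#3 →J1  (Se1 (Se) sets effort on bond)
#5 →Sf1  (source Sf1 imposes f)
#0 →TF1  (0-jn J1 has e-setter on 3)
#1 →J2  (TF TF1: opposite of bond 0)
#2 →J3  (J2: last free bond brings flow in)
#4 →I1  (0-jn J3 has e-setter on 2)
#6 →R1  (J3: bond 2 brought effort, rest push out)

bond 0 |TF1
bond 1 |J2
bond 2 |J3
bond 3 |J1
bond 4 |I1
bond 5 |Sf1
bond 6 |R1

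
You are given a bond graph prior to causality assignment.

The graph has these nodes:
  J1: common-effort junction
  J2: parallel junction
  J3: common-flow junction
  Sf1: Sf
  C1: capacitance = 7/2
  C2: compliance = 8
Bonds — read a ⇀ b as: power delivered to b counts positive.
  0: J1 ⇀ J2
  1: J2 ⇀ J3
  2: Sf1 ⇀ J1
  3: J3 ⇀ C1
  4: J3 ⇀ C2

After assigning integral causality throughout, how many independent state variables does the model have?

β2 stroke→Sf1  (Sf1 (Sf) sets flow on bond)
β0 stroke→J1  (only one effort-in slot at J1)
β1 stroke→J2  (only one effort-in slot at J2)
β3 stroke→J3  (1-jn J3 has f-setter on 1)
β4 stroke→J3  (J3 flow already set via bond 1)

2  (C1, C2 all integral)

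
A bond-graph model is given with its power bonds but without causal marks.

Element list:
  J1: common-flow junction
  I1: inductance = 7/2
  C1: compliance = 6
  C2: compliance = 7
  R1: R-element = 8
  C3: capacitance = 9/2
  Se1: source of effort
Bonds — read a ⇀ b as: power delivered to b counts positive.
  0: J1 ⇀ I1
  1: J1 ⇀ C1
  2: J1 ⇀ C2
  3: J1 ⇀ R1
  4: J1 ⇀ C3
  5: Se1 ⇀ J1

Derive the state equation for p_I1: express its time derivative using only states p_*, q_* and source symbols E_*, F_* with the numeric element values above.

bond 5 stroke at J1  (source Se1 imposes e)
bond 0 stroke at I1  (I1 outputs flow p/I1)
bond 1 stroke at J1  (common-f at J1 fixed by 0)
bond 2 stroke at J1  (common-f at J1 fixed by 0)
bond 3 stroke at J1  (1-jn J1 has f-setter on 0)
bond 4 stroke at J1  (common-f at J1 fixed by 0)

dp_I1/dt = E_Se1 - 16*p_I1/7 - q_C1/6 - q_C2/7 - 2*q_C3/9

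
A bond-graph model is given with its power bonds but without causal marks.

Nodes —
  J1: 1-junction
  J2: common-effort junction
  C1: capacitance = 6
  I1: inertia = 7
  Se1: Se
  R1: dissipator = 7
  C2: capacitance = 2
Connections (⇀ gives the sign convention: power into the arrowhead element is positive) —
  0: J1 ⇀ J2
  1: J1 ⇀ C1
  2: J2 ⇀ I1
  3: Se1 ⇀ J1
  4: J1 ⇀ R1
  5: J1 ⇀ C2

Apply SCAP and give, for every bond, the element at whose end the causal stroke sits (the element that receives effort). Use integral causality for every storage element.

b0 stroke at J2
b1 stroke at J1
b2 stroke at I1
b3 stroke at J1
b4 stroke at J1
b5 stroke at J1

β3 →J1  (Se1 (Se) sets effort on bond)
β1 →J1  (C1 outputs effort q/C1)
β2 →I1  (I1 outputs flow p/I1)
β0 →J2  (J2 needs exactly one e-in)
β4 →J1  (J1: bond 0 brought flow, rest push out)
β5 →J1  (J1 flow already set via bond 0)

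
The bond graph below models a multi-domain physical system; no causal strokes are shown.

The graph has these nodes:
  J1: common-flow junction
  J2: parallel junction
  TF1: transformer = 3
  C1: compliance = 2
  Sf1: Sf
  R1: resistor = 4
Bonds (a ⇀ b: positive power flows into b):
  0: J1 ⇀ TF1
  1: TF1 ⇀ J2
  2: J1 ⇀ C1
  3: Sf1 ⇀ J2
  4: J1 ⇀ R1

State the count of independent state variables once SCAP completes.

bond 3 stroke at Sf1  (source Sf1 imposes f)
bond 1 stroke at J2  (closing 0-jn rule on J2)
bond 0 stroke at TF1  (through TF1, causality passes straight; one stroke at TF1)
bond 2 stroke at J1  (1-jn J1 has f-setter on 0)
bond 4 stroke at J1  (J1: bond 0 brought flow, rest push out)

1  (C1 all integral)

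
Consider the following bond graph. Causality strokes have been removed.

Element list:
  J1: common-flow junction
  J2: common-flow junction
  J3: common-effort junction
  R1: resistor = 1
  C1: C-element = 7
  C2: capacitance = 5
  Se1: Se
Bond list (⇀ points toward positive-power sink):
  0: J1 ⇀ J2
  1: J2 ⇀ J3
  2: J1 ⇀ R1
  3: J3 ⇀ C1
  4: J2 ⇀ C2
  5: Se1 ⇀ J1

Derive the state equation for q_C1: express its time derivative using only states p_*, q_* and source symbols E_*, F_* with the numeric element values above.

dq_C1/dt = E_Se1 - q_C1/7 - q_C2/5

β5 stroke→J1  (Se1 fixes effort; stroke away)
β3 stroke→J3  (prefer integral on C1)
β1 stroke→J2  (0-jn J3 has e-setter on 3)
β4 stroke→J2  (C2: C, integral causality)
β0 stroke→J1  (only one flow-in slot at J2)
β2 stroke→R1  (closing 1-jn rule on J1)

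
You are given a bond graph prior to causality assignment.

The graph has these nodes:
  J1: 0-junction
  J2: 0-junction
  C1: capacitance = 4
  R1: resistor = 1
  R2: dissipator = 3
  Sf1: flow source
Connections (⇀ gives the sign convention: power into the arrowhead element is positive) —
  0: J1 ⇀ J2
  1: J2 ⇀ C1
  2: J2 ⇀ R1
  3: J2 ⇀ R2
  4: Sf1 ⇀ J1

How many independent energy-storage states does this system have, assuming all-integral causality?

1  (C1 all integral)

bond 4 →Sf1  (Sf1 (Sf) sets flow on bond)
bond 0 →J1  (only one effort-in slot at J1)
bond 1 →J2  (C1 integral (e out))
bond 2 →R1  (common-e at J2 fixed by 1)
bond 3 →R2  (J2: bond 1 brought effort, rest push out)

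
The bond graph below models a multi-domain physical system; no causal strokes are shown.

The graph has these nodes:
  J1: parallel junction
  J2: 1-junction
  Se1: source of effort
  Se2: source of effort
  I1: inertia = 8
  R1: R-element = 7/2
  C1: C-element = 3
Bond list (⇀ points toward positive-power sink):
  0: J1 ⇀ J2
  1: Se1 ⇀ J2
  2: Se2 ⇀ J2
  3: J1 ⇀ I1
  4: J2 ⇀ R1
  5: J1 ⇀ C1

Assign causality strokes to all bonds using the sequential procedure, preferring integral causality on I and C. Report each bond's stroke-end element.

b1 |J2  (source Se1 imposes e)
b2 |J2  (Se2 fixes effort; stroke away)
b3 |I1  (prefer integral on I1)
b5 |J1  (C1 outputs effort q/C1)
b0 |J2  (common-e at J1 fixed by 5)
b4 |R1  (only one flow-in slot at J2)

#0 →J2
#1 →J2
#2 →J2
#3 →I1
#4 →R1
#5 →J1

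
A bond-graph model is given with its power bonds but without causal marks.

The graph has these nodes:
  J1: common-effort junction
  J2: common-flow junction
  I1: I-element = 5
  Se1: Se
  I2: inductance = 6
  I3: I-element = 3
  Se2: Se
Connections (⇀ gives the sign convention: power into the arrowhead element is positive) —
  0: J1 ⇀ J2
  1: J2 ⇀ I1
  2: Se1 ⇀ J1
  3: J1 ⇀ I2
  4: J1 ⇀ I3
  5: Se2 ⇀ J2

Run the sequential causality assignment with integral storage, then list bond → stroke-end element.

#0 |J2
#1 |I1
#2 |J1
#3 |I2
#4 |I3
#5 |J2

#2 →J1  (Se1: effort source, stroke at far end)
#5 →J2  (Se2 fixes effort; stroke away)
#0 →J2  (0-jn J1 has e-setter on 2)
#3 →I2  (0-jn J1 has e-setter on 2)
#4 →I3  (J1 effort already set via bond 2)
#1 →I1  (J2 needs exactly one f-in)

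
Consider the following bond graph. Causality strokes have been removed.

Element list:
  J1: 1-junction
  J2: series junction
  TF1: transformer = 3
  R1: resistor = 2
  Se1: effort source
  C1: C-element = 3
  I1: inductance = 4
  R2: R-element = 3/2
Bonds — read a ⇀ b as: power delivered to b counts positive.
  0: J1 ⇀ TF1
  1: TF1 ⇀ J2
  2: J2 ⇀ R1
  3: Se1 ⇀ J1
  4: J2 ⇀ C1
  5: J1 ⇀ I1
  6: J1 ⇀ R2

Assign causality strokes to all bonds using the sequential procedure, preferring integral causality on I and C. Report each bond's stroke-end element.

#3 stroke→J1  (Se1 (Se) sets effort on bond)
#4 stroke→J2  (C1 integral (e out))
#5 stroke→I1  (prefer integral on I1)
#0 stroke→J1  (J1: bond 5 brought flow, rest push out)
#6 stroke→J1  (1-jn J1 has f-setter on 5)
#1 stroke→TF1  (through TF1, causality passes straight; one stroke at TF1)
#2 stroke→J2  (common-f at J2 fixed by 1)

bond 0 stroke at J1
bond 1 stroke at TF1
bond 2 stroke at J2
bond 3 stroke at J1
bond 4 stroke at J2
bond 5 stroke at I1
bond 6 stroke at J1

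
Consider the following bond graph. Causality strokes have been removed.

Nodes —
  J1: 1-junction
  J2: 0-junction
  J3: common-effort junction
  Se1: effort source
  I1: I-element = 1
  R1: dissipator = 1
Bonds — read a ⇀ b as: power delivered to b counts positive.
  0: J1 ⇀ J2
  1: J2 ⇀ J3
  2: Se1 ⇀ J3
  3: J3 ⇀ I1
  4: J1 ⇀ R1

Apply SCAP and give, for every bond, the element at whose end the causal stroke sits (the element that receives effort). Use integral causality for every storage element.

b0 stroke at J1
b1 stroke at J2
b2 stroke at J3
b3 stroke at I1
b4 stroke at R1

bond 2 stroke at J3  (source Se1 imposes e)
bond 1 stroke at J2  (J3: bond 2 brought effort, rest push out)
bond 3 stroke at I1  (J3: bond 2 brought effort, rest push out)
bond 0 stroke at J1  (0-jn J2 has e-setter on 1)
bond 4 stroke at R1  (J1: last free bond brings flow in)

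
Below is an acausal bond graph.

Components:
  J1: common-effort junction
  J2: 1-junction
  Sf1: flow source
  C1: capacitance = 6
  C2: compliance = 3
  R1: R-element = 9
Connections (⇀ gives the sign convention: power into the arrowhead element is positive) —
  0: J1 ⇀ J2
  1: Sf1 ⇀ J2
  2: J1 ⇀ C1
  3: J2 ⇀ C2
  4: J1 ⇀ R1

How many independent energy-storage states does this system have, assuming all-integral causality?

#1 stroke at Sf1  (Sf1 (Sf) sets flow on bond)
#0 stroke at J2  (J2: bond 1 brought flow, rest push out)
#3 stroke at J2  (1-jn J2 has f-setter on 1)
#2 stroke at J1  (C1: C, integral causality)
#4 stroke at R1  (0-jn J1 has e-setter on 2)

2  (C1, C2 all integral)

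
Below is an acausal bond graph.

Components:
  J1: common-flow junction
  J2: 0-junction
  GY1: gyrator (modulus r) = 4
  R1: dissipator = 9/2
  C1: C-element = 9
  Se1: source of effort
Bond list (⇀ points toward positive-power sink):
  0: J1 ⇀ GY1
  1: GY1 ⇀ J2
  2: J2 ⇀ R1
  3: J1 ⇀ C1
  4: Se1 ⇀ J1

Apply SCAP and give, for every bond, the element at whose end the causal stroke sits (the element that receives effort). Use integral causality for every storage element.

β0 stroke→GY1
β1 stroke→GY1
β2 stroke→J2
β3 stroke→J1
β4 stroke→J1

β4 →J1  (Se1: effort source, stroke at far end)
β3 →J1  (C1 outputs effort q/C1)
β0 →GY1  (closing 1-jn rule on J1)
β1 →GY1  (through GY1, causality inverts; strokes same side of GY1)
β2 →J2  (only one effort-in slot at J2)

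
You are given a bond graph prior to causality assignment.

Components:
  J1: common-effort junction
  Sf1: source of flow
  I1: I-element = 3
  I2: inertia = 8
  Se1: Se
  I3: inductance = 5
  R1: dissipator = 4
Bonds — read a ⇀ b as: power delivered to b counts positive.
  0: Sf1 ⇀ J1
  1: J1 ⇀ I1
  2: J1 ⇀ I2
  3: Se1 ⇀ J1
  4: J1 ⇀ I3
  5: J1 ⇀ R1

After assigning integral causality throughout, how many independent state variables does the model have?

#0 →Sf1  (Sf1: flow source, stroke at near end)
#3 →J1  (Se1: effort source, stroke at far end)
#1 →I1  (common-e at J1 fixed by 3)
#2 →I2  (0-jn J1 has e-setter on 3)
#4 →I3  (J1: bond 3 brought effort, rest push out)
#5 →R1  (J1: bond 3 brought effort, rest push out)

3  (I1, I2, I3 all integral)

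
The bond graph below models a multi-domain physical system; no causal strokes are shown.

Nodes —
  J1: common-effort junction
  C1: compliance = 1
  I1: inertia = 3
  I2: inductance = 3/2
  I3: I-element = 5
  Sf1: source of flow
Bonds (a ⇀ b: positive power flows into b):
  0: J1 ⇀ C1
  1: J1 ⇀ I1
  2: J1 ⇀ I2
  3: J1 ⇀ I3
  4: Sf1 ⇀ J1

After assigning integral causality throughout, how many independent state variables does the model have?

β4 |Sf1  (source Sf1 imposes f)
β0 |J1  (C1 outputs effort q/C1)
β1 |I1  (J1: bond 0 brought effort, rest push out)
β2 |I2  (common-e at J1 fixed by 0)
β3 |I3  (J1: bond 0 brought effort, rest push out)

4  (C1, I1, I2, I3 all integral)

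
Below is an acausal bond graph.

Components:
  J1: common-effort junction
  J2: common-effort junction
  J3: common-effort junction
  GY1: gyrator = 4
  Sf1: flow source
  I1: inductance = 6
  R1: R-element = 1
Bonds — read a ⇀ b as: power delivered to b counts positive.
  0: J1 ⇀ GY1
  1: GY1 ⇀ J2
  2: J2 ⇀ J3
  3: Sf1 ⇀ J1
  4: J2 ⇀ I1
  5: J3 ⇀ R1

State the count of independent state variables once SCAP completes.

1  (I1 all integral)

b3 →Sf1  (Sf1 fixes flow; stroke at Sf1)
b0 →J1  (J1: last free bond brings effort in)
b1 →J2  (GY GY1: same side as bond 0)
b2 →J3  (J2: bond 1 brought effort, rest push out)
b4 →I1  (common-e at J2 fixed by 1)
b5 →R1  (common-e at J3 fixed by 2)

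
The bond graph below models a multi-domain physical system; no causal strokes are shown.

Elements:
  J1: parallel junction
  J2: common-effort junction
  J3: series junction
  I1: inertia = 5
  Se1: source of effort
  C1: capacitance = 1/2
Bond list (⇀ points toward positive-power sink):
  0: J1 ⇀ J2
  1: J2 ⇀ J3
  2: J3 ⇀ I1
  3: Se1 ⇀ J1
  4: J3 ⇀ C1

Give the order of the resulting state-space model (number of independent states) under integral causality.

2  (C1, I1 all integral)

bond 3 stroke at J1  (Se1 fixes effort; stroke away)
bond 0 stroke at J2  (J1 effort already set via bond 3)
bond 1 stroke at J3  (0-jn J2 has e-setter on 0)
bond 2 stroke at I1  (I1: I, integral causality)
bond 4 stroke at J3  (1-jn J3 has f-setter on 2)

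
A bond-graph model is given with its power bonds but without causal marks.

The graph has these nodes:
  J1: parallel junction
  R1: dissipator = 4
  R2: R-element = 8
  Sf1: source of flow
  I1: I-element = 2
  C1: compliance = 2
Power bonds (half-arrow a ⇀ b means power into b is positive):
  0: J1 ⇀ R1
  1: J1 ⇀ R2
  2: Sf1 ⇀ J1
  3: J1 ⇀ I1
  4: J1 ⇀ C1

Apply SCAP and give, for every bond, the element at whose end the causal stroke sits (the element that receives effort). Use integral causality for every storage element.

#2 →Sf1  (Sf1 (Sf) sets flow on bond)
#3 →I1  (I1 integral (f out))
#4 →J1  (C1 integral (e out))
#0 →R1  (0-jn J1 has e-setter on 4)
#1 →R2  (common-e at J1 fixed by 4)

bond 0 stroke→R1
bond 1 stroke→R2
bond 2 stroke→Sf1
bond 3 stroke→I1
bond 4 stroke→J1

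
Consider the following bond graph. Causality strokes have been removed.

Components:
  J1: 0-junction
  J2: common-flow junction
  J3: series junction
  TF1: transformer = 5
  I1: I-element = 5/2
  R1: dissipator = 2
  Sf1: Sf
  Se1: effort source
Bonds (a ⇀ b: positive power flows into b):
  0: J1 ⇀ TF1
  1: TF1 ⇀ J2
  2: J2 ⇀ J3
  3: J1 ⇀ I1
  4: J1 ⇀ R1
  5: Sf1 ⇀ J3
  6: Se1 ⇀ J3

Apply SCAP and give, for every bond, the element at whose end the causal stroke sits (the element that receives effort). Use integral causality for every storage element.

bond 0 stroke at TF1
bond 1 stroke at J2
bond 2 stroke at J3
bond 3 stroke at I1
bond 4 stroke at J1
bond 5 stroke at Sf1
bond 6 stroke at J3

bond 5 stroke→Sf1  (source Sf1 imposes f)
bond 6 stroke→J3  (source Se1 imposes e)
bond 2 stroke→J3  (J3: bond 5 brought flow, rest push out)
bond 1 stroke→J2  (common-f at J2 fixed by 2)
bond 0 stroke→TF1  (TF1: transformer flips bond 1)
bond 3 stroke→I1  (I1 outputs flow p/I1)
bond 4 stroke→J1  (closing 0-jn rule on J1)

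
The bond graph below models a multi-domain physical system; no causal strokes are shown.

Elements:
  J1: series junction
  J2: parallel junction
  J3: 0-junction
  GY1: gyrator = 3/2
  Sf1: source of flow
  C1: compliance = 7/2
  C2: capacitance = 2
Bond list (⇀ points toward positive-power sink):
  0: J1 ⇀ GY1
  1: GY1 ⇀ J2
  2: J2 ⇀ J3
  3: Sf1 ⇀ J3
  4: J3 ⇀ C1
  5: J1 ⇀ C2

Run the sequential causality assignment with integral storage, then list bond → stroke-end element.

bond 0 |GY1
bond 1 |GY1
bond 2 |J2
bond 3 |Sf1
bond 4 |J3
bond 5 |J1

bond 3 stroke at Sf1  (Sf1: flow source, stroke at near end)
bond 4 stroke at J3  (C1: C, integral causality)
bond 2 stroke at J2  (J3: bond 4 brought effort, rest push out)
bond 1 stroke at GY1  (J2: bond 2 brought effort, rest push out)
bond 0 stroke at GY1  (GY1: gyrator matches bond 1)
bond 5 stroke at J1  (J1 flow already set via bond 0)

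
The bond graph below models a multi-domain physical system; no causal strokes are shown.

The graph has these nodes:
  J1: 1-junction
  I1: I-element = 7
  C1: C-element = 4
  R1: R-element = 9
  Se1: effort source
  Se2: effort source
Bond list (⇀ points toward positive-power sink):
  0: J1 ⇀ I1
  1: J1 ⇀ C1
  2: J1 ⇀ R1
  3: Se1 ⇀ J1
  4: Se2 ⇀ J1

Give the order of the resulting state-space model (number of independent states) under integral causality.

2  (C1, I1 all integral)

bond 3 |J1  (source Se1 imposes e)
bond 4 |J1  (Se2 fixes effort; stroke away)
bond 0 |I1  (I1 integral (f out))
bond 1 |J1  (1-jn J1 has f-setter on 0)
bond 2 |J1  (common-f at J1 fixed by 0)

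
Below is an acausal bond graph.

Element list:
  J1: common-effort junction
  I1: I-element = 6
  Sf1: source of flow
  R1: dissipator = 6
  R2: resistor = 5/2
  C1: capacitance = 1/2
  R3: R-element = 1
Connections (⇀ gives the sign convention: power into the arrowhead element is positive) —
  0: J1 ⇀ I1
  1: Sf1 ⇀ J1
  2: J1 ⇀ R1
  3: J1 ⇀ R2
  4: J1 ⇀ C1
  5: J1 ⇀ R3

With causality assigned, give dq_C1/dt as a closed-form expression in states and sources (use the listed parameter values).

#1 |Sf1  (source Sf1 imposes f)
#0 |I1  (I1: I, integral causality)
#4 |J1  (C1 outputs effort q/C1)
#2 |R1  (J1 effort already set via bond 4)
#3 |R2  (J1 effort already set via bond 4)
#5 |R3  (0-jn J1 has e-setter on 4)

dq_C1/dt = F_Sf1 - p_I1/6 - 47*q_C1/15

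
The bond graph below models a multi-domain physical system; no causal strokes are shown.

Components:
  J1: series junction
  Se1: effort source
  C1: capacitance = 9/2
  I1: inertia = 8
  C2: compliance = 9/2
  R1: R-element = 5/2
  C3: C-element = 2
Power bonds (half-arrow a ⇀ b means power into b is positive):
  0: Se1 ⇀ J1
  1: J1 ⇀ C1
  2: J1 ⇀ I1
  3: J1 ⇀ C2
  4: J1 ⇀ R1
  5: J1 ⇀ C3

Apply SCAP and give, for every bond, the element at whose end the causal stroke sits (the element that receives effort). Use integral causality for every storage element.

bond 0 →J1
bond 1 →J1
bond 2 →I1
bond 3 →J1
bond 4 →J1
bond 5 →J1

#0 |J1  (Se1 (Se) sets effort on bond)
#1 |J1  (prefer integral on C1)
#2 |I1  (I1: I, integral causality)
#3 |J1  (common-f at J1 fixed by 2)
#4 |J1  (1-jn J1 has f-setter on 2)
#5 |J1  (J1: bond 2 brought flow, rest push out)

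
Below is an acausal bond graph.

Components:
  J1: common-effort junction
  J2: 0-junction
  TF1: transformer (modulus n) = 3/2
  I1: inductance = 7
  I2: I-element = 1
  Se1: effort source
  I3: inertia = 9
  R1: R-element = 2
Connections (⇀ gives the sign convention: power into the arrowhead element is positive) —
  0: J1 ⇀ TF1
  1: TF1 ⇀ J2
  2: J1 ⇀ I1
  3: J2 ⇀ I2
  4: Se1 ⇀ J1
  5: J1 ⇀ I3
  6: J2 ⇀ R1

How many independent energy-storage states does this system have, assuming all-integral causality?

β4 →J1  (Se1 (Se) sets effort on bond)
β0 →TF1  (J1 effort already set via bond 4)
β2 →I1  (0-jn J1 has e-setter on 4)
β5 →I3  (J1: bond 4 brought effort, rest push out)
β1 →J2  (TF1 one-in-one-out from 0)
β3 →I2  (common-e at J2 fixed by 1)
β6 →R1  (common-e at J2 fixed by 1)

3  (I1, I2, I3 all integral)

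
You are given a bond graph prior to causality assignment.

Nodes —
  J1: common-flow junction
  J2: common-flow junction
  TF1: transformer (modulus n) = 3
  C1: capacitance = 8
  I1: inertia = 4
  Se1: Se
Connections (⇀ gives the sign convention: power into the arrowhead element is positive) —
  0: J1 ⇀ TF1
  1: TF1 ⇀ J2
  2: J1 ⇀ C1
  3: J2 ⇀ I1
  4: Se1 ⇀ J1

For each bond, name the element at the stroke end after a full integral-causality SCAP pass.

b4 →J1  (Se1: effort source, stroke at far end)
b2 →J1  (C1 outputs effort q/C1)
b0 →TF1  (J1 needs exactly one f-in)
b1 →J2  (TF TF1: opposite of bond 0)
b3 →I1  (only one flow-in slot at J2)

b0 |TF1
b1 |J2
b2 |J1
b3 |I1
b4 |J1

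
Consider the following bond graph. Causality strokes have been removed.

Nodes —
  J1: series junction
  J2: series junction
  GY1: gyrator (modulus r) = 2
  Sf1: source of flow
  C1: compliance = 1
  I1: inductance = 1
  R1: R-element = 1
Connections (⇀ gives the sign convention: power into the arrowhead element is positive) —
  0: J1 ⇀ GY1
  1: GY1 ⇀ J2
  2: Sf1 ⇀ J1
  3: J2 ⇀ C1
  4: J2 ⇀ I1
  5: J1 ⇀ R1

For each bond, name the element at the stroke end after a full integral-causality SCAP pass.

b0 stroke→J1
b1 stroke→J2
b2 stroke→Sf1
b3 stroke→J2
b4 stroke→I1
b5 stroke→J1

β2 stroke at Sf1  (Sf1 (Sf) sets flow on bond)
β0 stroke at J1  (J1: bond 2 brought flow, rest push out)
β5 stroke at J1  (common-f at J1 fixed by 2)
β1 stroke at J2  (through GY1, causality inverts; strokes same side of GY1)
β3 stroke at J2  (C1 integral (e out))
β4 stroke at I1  (J2: last free bond brings flow in)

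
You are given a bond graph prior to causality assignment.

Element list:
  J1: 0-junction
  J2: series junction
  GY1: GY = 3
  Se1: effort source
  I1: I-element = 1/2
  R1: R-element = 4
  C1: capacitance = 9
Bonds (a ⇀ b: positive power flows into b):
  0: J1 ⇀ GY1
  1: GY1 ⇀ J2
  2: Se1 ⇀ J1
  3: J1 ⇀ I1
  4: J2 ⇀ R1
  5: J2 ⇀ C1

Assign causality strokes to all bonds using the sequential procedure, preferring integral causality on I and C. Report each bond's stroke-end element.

bond 2 |J1  (Se1 fixes effort; stroke away)
bond 0 |GY1  (J1 effort already set via bond 2)
bond 3 |I1  (common-e at J1 fixed by 2)
bond 1 |GY1  (GY1: gyrator matches bond 0)
bond 4 |J2  (common-f at J2 fixed by 1)
bond 5 |J2  (J2: bond 1 brought flow, rest push out)

bond 0 →GY1
bond 1 →GY1
bond 2 →J1
bond 3 →I1
bond 4 →J2
bond 5 →J2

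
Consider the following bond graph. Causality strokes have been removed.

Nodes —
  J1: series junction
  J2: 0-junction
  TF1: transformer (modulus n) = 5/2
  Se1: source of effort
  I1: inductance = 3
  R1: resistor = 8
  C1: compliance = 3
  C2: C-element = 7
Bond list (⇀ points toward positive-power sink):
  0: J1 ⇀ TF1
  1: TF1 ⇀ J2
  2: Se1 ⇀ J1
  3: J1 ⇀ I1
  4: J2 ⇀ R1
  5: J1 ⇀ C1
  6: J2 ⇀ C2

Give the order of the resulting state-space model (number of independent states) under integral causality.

3  (C1, C2, I1 all integral)

β2 stroke at J1  (Se1 (Se) sets effort on bond)
β3 stroke at I1  (prefer integral on I1)
β0 stroke at J1  (J1: bond 3 brought flow, rest push out)
β5 stroke at J1  (J1: bond 3 brought flow, rest push out)
β1 stroke at TF1  (TF TF1: opposite of bond 0)
β6 stroke at J2  (C2: C, integral causality)
β4 stroke at R1  (0-jn J2 has e-setter on 6)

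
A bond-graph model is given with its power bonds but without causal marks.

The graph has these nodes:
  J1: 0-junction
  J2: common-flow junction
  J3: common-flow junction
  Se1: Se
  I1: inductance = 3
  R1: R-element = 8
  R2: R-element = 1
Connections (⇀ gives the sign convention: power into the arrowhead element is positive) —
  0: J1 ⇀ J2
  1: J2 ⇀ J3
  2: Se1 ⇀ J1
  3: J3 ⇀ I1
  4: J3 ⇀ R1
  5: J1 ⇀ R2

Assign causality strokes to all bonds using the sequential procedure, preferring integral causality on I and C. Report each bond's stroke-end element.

b0 stroke→J2
b1 stroke→J3
b2 stroke→J1
b3 stroke→I1
b4 stroke→J3
b5 stroke→R2

#2 stroke→J1  (source Se1 imposes e)
#0 stroke→J2  (J1: bond 2 brought effort, rest push out)
#5 stroke→R2  (J1: bond 2 brought effort, rest push out)
#1 stroke→J3  (J2: last free bond brings flow in)
#3 stroke→I1  (I1: I, integral causality)
#4 stroke→J3  (J3: bond 3 brought flow, rest push out)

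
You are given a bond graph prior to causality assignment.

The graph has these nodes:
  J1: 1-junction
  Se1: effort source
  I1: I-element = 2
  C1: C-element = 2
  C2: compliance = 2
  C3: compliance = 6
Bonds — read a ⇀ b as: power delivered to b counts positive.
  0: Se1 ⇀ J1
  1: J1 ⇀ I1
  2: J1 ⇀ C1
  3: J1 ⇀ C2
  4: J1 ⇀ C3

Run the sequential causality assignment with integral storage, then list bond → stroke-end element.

#0 stroke→J1
#1 stroke→I1
#2 stroke→J1
#3 stroke→J1
#4 stroke→J1

b0 stroke→J1  (source Se1 imposes e)
b1 stroke→I1  (I1: I, integral causality)
b2 stroke→J1  (J1: bond 1 brought flow, rest push out)
b3 stroke→J1  (1-jn J1 has f-setter on 1)
b4 stroke→J1  (J1 flow already set via bond 1)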